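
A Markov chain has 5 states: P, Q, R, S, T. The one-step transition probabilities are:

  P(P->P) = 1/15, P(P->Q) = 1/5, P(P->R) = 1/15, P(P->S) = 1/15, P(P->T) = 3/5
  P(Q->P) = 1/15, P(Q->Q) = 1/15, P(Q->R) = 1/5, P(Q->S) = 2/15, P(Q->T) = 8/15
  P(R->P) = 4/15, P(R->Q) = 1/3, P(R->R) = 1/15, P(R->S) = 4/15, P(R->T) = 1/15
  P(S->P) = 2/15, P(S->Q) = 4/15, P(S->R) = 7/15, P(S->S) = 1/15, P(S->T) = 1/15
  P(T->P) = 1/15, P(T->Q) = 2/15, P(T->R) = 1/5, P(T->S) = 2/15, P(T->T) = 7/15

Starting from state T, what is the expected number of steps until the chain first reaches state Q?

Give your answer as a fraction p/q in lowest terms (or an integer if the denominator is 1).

Answer: 61335/12223

Derivation:
Let h_i = expected steps to first reach Q from state i.
Boundary: h_Q = 0.
First-step equations for the other states:
  h_P = 1 + 1/15*h_P + 1/5*h_Q + 1/15*h_R + 1/15*h_S + 3/5*h_T
  h_R = 1 + 4/15*h_P + 1/3*h_Q + 1/15*h_R + 4/15*h_S + 1/15*h_T
  h_S = 1 + 2/15*h_P + 4/15*h_Q + 7/15*h_R + 1/15*h_S + 1/15*h_T
  h_T = 1 + 1/15*h_P + 2/15*h_Q + 1/5*h_R + 2/15*h_S + 7/15*h_T

Substituting h_Q = 0 and rearranging gives the linear system (I - Q) h = 1:
  [14/15, -1/15, -1/15, -3/5] . (h_P, h_R, h_S, h_T) = 1
  [-4/15, 14/15, -4/15, -1/15] . (h_P, h_R, h_S, h_T) = 1
  [-2/15, -7/15, 14/15, -1/15] . (h_P, h_R, h_S, h_T) = 1
  [-1/15, -1/5, -2/15, 8/15] . (h_P, h_R, h_S, h_T) = 1

Solving yields:
  h_P = 59625/12223
  h_R = 48930/12223
  h_S = 50460/12223
  h_T = 61335/12223

Starting state is T, so the expected hitting time is h_T = 61335/12223.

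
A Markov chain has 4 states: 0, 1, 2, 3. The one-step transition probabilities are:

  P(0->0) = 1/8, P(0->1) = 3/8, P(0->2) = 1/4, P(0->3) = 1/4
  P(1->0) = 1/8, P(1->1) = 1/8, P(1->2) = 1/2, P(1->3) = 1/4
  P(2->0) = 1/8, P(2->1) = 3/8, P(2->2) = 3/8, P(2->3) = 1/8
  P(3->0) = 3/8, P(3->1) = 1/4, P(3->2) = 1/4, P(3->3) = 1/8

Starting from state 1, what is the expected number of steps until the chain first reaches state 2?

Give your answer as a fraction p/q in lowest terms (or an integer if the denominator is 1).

Let h_i = expected steps to first reach 2 from state i.
Boundary: h_2 = 0.
First-step equations for the other states:
  h_0 = 1 + 1/8*h_0 + 3/8*h_1 + 1/4*h_2 + 1/4*h_3
  h_1 = 1 + 1/8*h_0 + 1/8*h_1 + 1/2*h_2 + 1/4*h_3
  h_3 = 1 + 3/8*h_0 + 1/4*h_1 + 1/4*h_2 + 1/8*h_3

Substituting h_2 = 0 and rearranging gives the linear system (I - Q) h = 1:
  [7/8, -3/8, -1/4] . (h_0, h_1, h_3) = 1
  [-1/8, 7/8, -1/4] . (h_0, h_1, h_3) = 1
  [-3/8, -1/4, 7/8] . (h_0, h_1, h_3) = 1

Solving yields:
  h_0 = 72/23
  h_1 = 288/115
  h_3 = 16/5

Starting state is 1, so the expected hitting time is h_1 = 288/115.

Answer: 288/115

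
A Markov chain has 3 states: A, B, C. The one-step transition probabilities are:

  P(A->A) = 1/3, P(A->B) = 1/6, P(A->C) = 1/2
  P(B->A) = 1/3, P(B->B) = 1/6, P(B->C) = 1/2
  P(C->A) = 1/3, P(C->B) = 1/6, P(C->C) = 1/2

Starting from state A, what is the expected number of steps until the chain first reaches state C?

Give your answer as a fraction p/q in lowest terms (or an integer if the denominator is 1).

Let h_i = expected steps to first reach C from state i.
Boundary: h_C = 0.
First-step equations for the other states:
  h_A = 1 + 1/3*h_A + 1/6*h_B + 1/2*h_C
  h_B = 1 + 1/3*h_A + 1/6*h_B + 1/2*h_C

Substituting h_C = 0 and rearranging gives the linear system (I - Q) h = 1:
  [2/3, -1/6] . (h_A, h_B) = 1
  [-1/3, 5/6] . (h_A, h_B) = 1

Solving yields:
  h_A = 2
  h_B = 2

Starting state is A, so the expected hitting time is h_A = 2.

Answer: 2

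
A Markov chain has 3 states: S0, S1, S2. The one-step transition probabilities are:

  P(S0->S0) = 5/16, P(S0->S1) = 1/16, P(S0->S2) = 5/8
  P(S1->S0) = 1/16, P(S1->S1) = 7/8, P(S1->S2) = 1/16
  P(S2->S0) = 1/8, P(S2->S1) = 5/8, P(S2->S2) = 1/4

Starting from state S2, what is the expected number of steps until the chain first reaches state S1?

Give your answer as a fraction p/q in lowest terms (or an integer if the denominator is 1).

Let h_i = expected steps to first reach S1 from state i.
Boundary: h_S1 = 0.
First-step equations for the other states:
  h_S0 = 1 + 5/16*h_S0 + 1/16*h_S1 + 5/8*h_S2
  h_S2 = 1 + 1/8*h_S0 + 5/8*h_S1 + 1/4*h_S2

Substituting h_S1 = 0 and rearranging gives the linear system (I - Q) h = 1:
  [11/16, -5/8] . (h_S0, h_S2) = 1
  [-1/8, 3/4] . (h_S0, h_S2) = 1

Solving yields:
  h_S0 = 22/7
  h_S2 = 13/7

Starting state is S2, so the expected hitting time is h_S2 = 13/7.

Answer: 13/7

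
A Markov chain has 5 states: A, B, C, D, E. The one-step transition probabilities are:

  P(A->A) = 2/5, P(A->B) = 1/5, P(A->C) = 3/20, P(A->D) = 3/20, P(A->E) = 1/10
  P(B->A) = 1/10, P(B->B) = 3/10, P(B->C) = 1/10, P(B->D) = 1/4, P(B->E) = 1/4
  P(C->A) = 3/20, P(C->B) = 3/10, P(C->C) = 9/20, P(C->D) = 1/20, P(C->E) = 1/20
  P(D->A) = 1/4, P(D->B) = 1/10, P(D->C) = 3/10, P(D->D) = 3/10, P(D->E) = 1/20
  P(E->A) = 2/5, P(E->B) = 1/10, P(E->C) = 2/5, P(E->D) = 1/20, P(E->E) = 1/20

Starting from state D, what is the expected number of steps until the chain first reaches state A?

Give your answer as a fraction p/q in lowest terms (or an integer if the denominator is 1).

Let h_i = expected steps to first reach A from state i.
Boundary: h_A = 0.
First-step equations for the other states:
  h_B = 1 + 1/10*h_A + 3/10*h_B + 1/10*h_C + 1/4*h_D + 1/4*h_E
  h_C = 1 + 3/20*h_A + 3/10*h_B + 9/20*h_C + 1/20*h_D + 1/20*h_E
  h_D = 1 + 1/4*h_A + 1/10*h_B + 3/10*h_C + 3/10*h_D + 1/20*h_E
  h_E = 1 + 2/5*h_A + 1/10*h_B + 2/5*h_C + 1/20*h_D + 1/20*h_E

Substituting h_A = 0 and rearranging gives the linear system (I - Q) h = 1:
  [7/10, -1/10, -1/4, -1/4] . (h_B, h_C, h_D, h_E) = 1
  [-3/10, 11/20, -1/20, -1/20] . (h_B, h_C, h_D, h_E) = 1
  [-1/10, -3/10, 7/10, -1/20] . (h_B, h_C, h_D, h_E) = 1
  [-1/10, -2/5, -1/20, 19/20] . (h_B, h_C, h_D, h_E) = 1

Solving yields:
  h_B = 3200/577
  h_C = 3280/577
  h_D = 2864/577
  h_E = 2476/577

Starting state is D, so the expected hitting time is h_D = 2864/577.

Answer: 2864/577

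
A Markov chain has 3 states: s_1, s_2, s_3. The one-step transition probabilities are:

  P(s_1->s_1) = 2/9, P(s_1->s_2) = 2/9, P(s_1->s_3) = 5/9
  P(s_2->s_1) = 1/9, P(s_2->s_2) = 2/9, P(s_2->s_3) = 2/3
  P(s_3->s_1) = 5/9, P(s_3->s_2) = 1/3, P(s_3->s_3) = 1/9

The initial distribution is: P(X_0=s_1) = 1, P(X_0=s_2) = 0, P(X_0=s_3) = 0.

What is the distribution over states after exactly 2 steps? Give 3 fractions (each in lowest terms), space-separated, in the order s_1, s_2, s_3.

Propagating the distribution step by step (d_{t+1} = d_t * P):
d_0 = (s_1=1, s_2=0, s_3=0)
  d_1[s_1] = 1*2/9 + 0*1/9 + 0*5/9 = 2/9
  d_1[s_2] = 1*2/9 + 0*2/9 + 0*1/3 = 2/9
  d_1[s_3] = 1*5/9 + 0*2/3 + 0*1/9 = 5/9
d_1 = (s_1=2/9, s_2=2/9, s_3=5/9)
  d_2[s_1] = 2/9*2/9 + 2/9*1/9 + 5/9*5/9 = 31/81
  d_2[s_2] = 2/9*2/9 + 2/9*2/9 + 5/9*1/3 = 23/81
  d_2[s_3] = 2/9*5/9 + 2/9*2/3 + 5/9*1/9 = 1/3
d_2 = (s_1=31/81, s_2=23/81, s_3=1/3)

Answer: 31/81 23/81 1/3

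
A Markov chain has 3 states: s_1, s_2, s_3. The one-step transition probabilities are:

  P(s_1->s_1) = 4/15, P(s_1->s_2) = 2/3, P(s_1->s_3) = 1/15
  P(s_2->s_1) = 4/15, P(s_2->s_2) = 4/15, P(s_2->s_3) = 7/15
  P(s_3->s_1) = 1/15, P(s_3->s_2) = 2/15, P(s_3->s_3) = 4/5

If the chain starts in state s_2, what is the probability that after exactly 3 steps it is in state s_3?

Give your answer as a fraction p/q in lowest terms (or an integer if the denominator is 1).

Computing P^3 by repeated multiplication:
P^1 =
  s_1: [4/15, 2/3, 1/15]
  s_2: [4/15, 4/15, 7/15]
  s_3: [1/15, 2/15, 4/5]
P^2 =
  s_1: [19/75, 82/225, 86/225]
  s_2: [13/75, 14/45, 116/225]
  s_3: [8/75, 14/75, 53/75]
P^3 =
  s_1: [214/1125, 214/675, 1663/3375]
  s_2: [184/1125, 902/3375, 1921/3375]
  s_3: [47/375, 242/1125, 742/1125]

(P^3)[s_2 -> s_3] = 1921/3375

Answer: 1921/3375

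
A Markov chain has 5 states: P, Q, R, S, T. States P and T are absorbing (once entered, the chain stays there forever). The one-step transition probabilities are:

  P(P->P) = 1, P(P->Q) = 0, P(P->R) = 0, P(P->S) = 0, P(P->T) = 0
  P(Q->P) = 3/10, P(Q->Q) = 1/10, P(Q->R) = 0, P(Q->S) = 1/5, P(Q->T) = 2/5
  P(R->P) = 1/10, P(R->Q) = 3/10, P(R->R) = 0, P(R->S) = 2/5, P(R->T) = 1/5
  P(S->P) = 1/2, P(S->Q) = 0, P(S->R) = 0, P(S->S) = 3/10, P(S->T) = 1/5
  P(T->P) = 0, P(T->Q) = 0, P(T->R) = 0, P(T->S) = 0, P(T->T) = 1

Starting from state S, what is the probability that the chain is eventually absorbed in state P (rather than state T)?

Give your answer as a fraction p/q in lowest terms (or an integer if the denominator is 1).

Let a_i = P(absorbed in P | start in state i).
Boundary conditions: a_P = 1, a_T = 0.
For each transient state i, a_i = sum_j P(i->j) * a_j:
  a_Q = 3/10*a_P + 1/10*a_Q + 0*a_R + 1/5*a_S + 2/5*a_T
  a_R = 1/10*a_P + 3/10*a_Q + 0*a_R + 2/5*a_S + 1/5*a_T
  a_S = 1/2*a_P + 0*a_Q + 0*a_R + 3/10*a_S + 1/5*a_T

Substituting a_P = 1 and a_T = 0, rearrange to (I - Q) a = r where r[i] = P(i -> P):
  [9/10, 0, -1/5] . (a_Q, a_R, a_S) = 3/10
  [-3/10, 1, -2/5] . (a_Q, a_R, a_S) = 1/10
  [0, 0, 7/10] . (a_Q, a_R, a_S) = 1/2

Solving yields:
  a_Q = 31/63
  a_R = 8/15
  a_S = 5/7

Starting state is S, so the absorption probability is a_S = 5/7.

Answer: 5/7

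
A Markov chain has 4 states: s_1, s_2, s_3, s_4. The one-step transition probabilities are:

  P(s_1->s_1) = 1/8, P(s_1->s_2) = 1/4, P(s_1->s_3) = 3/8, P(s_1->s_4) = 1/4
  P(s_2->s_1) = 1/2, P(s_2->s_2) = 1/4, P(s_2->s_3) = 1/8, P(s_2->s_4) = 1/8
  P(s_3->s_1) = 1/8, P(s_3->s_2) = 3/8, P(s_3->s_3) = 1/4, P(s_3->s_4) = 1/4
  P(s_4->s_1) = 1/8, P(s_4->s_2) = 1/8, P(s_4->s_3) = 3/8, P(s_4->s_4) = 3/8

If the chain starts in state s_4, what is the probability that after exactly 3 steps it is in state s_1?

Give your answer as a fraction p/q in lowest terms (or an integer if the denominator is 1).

Answer: 7/32

Derivation:
Computing P^3 by repeated multiplication:
P^1 =
  s_1: [1/8, 1/4, 3/8, 1/4]
  s_2: [1/2, 1/4, 1/8, 1/8]
  s_3: [1/8, 3/8, 1/4, 1/4]
  s_4: [1/8, 1/8, 3/8, 3/8]
P^2 =
  s_1: [7/32, 17/64, 17/64, 1/4]
  s_2: [7/32, 1/4, 19/64, 15/64]
  s_3: [17/64, 1/4, 1/4, 15/64]
  s_4: [11/64, 1/4, 19/64, 9/32]
P^3 =
  s_1: [115/512, 129/512, 141/512, 127/512]
  s_2: [7/32, 33/128, 141/512, 127/512]
  s_3: [7/32, 129/512, 9/32, 127/512]
  s_4: [7/32, 129/512, 141/512, 65/256]

(P^3)[s_4 -> s_1] = 7/32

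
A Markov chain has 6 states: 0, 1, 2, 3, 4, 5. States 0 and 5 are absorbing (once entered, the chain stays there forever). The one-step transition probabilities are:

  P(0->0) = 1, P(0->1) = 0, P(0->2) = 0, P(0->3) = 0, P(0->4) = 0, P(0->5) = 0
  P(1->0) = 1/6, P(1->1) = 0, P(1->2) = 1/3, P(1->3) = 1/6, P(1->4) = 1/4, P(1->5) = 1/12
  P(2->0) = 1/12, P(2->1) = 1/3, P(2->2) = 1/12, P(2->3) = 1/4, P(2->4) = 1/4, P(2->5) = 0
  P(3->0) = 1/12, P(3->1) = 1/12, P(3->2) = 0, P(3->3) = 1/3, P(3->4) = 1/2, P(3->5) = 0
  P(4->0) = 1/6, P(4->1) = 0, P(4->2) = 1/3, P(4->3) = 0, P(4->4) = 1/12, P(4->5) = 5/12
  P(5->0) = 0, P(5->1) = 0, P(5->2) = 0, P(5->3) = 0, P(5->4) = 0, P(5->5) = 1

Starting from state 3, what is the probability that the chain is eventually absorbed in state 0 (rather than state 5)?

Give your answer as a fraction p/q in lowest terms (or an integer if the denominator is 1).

Answer: 332/723

Derivation:
Let a_i = P(absorbed in 0 | start in state i).
Boundary conditions: a_0 = 1, a_5 = 0.
For each transient state i, a_i = sum_j P(i->j) * a_j:
  a_1 = 1/6*a_0 + 0*a_1 + 1/3*a_2 + 1/6*a_3 + 1/4*a_4 + 1/12*a_5
  a_2 = 1/12*a_0 + 1/3*a_1 + 1/12*a_2 + 1/4*a_3 + 1/4*a_4 + 0*a_5
  a_3 = 1/12*a_0 + 1/12*a_1 + 0*a_2 + 1/3*a_3 + 1/2*a_4 + 0*a_5
  a_4 = 1/6*a_0 + 0*a_1 + 1/3*a_2 + 0*a_3 + 1/12*a_4 + 5/12*a_5

Substituting a_0 = 1 and a_5 = 0, rearrange to (I - Q) a = r where r[i] = P(i -> 0):
  [1, -1/3, -1/6, -1/4] . (a_1, a_2, a_3, a_4) = 1/6
  [-1/3, 11/12, -1/4, -1/4] . (a_1, a_2, a_3, a_4) = 1/12
  [-1/12, 0, 2/3, -1/2] . (a_1, a_2, a_3, a_4) = 1/12
  [0, -1/3, 0, 11/12] . (a_1, a_2, a_3, a_4) = 1/6

Solving yields:
  a_1 = 361/723
  a_2 = 359/723
  a_3 = 332/723
  a_4 = 262/723

Starting state is 3, so the absorption probability is a_3 = 332/723.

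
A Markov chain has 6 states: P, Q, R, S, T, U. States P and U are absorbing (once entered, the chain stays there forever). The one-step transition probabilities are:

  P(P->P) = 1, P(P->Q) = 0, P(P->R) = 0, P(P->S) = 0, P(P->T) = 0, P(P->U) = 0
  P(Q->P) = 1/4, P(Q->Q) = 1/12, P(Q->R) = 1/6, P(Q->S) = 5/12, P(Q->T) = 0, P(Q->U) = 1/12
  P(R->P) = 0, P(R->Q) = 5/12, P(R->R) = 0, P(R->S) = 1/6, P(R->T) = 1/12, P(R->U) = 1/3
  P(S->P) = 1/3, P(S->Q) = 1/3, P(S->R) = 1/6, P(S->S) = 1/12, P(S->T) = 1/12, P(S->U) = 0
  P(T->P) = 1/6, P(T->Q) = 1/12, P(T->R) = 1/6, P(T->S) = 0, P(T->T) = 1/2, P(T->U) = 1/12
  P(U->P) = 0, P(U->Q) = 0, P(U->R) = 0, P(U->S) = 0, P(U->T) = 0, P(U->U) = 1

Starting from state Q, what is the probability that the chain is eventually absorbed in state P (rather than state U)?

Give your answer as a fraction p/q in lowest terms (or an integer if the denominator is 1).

Answer: 1957/2780

Derivation:
Let a_i = P(absorbed in P | start in state i).
Boundary conditions: a_P = 1, a_U = 0.
For each transient state i, a_i = sum_j P(i->j) * a_j:
  a_Q = 1/4*a_P + 1/12*a_Q + 1/6*a_R + 5/12*a_S + 0*a_T + 1/12*a_U
  a_R = 0*a_P + 5/12*a_Q + 0*a_R + 1/6*a_S + 1/12*a_T + 1/3*a_U
  a_S = 1/3*a_P + 1/3*a_Q + 1/6*a_R + 1/12*a_S + 1/12*a_T + 0*a_U
  a_T = 1/6*a_P + 1/12*a_Q + 1/6*a_R + 0*a_S + 1/2*a_T + 1/12*a_U

Substituting a_P = 1 and a_U = 0, rearrange to (I - Q) a = r where r[i] = P(i -> P):
  [11/12, -1/6, -5/12, 0] . (a_Q, a_R, a_S, a_T) = 1/4
  [-5/12, 1, -1/6, -1/12] . (a_Q, a_R, a_S, a_T) = 0
  [-1/3, -1/6, 11/12, -1/12] . (a_Q, a_R, a_S, a_T) = 1/3
  [-1/12, -1/6, 0, 1/2] . (a_Q, a_R, a_S, a_T) = 1/6

Solving yields:
  a_Q = 1957/2780
  a_R = 2617/5560
  a_S = 1057/1390
  a_T = 1689/2780

Starting state is Q, so the absorption probability is a_Q = 1957/2780.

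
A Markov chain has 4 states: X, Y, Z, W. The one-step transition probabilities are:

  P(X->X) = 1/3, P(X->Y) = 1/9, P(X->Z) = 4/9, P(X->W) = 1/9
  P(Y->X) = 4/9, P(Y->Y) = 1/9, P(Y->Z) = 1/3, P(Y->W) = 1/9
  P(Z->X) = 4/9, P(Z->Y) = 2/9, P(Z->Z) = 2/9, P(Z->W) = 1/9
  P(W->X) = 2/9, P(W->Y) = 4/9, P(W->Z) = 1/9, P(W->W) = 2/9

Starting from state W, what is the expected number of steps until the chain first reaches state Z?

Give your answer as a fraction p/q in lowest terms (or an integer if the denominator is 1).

Let h_i = expected steps to first reach Z from state i.
Boundary: h_Z = 0.
First-step equations for the other states:
  h_X = 1 + 1/3*h_X + 1/9*h_Y + 4/9*h_Z + 1/9*h_W
  h_Y = 1 + 4/9*h_X + 1/9*h_Y + 1/3*h_Z + 1/9*h_W
  h_W = 1 + 2/9*h_X + 4/9*h_Y + 1/9*h_Z + 2/9*h_W

Substituting h_Z = 0 and rearranging gives the linear system (I - Q) h = 1:
  [2/3, -1/9, -1/9] . (h_X, h_Y, h_W) = 1
  [-4/9, 8/9, -1/9] . (h_X, h_Y, h_W) = 1
  [-2/9, -4/9, 7/9] . (h_X, h_Y, h_W) = 1

Solving yields:
  h_X = 324/125
  h_Y = 72/25
  h_W = 459/125

Starting state is W, so the expected hitting time is h_W = 459/125.

Answer: 459/125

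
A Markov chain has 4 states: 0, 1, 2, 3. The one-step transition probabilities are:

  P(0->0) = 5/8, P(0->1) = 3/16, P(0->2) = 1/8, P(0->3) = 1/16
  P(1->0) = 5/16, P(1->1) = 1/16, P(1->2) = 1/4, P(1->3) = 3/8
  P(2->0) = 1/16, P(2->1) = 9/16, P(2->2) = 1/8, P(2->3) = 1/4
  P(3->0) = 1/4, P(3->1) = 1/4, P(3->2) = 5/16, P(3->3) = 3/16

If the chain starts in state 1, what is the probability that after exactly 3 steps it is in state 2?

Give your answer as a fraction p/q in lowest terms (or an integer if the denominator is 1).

Computing P^3 by repeated multiplication:
P^1 =
  0: [5/8, 3/16, 1/8, 1/16]
  1: [5/16, 1/16, 1/4, 3/8]
  2: [1/16, 9/16, 1/8, 1/4]
  3: [1/4, 1/4, 5/16, 3/16]
P^2 =
  0: [121/256, 55/256, 41/256, 39/256]
  1: [83/256, 19/64, 13/64, 45/256]
  2: [73/256, 23/128, 31/128, 75/256]
  3: [77/256, 73/256, 49/256, 57/256]
P^3 =
  0: [841/2048, 943/4096, 739/4096, 183/1024]
  1: [721/2048, 973/4096, 799/4096, 441/2048]
  2: [661/2048, 1123/4096, 829/4096, 411/2048]
  3: [353/1024, 973/4096, 829/4096, 441/2048]

(P^3)[1 -> 2] = 799/4096

Answer: 799/4096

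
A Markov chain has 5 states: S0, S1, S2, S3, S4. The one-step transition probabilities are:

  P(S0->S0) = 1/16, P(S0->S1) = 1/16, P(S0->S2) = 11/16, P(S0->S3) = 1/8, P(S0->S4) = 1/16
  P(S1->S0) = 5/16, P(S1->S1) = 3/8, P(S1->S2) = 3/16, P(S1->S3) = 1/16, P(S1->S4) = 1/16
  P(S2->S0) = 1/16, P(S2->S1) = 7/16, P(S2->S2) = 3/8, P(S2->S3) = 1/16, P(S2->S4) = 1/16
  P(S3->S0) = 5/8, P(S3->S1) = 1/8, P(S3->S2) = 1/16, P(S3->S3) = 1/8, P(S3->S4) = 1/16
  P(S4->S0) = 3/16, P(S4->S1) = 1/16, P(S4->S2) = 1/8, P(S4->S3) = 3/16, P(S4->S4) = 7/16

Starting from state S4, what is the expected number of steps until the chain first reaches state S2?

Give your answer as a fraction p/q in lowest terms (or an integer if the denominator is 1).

Let h_i = expected steps to first reach S2 from state i.
Boundary: h_S2 = 0.
First-step equations for the other states:
  h_S0 = 1 + 1/16*h_S0 + 1/16*h_S1 + 11/16*h_S2 + 1/8*h_S3 + 1/16*h_S4
  h_S1 = 1 + 5/16*h_S0 + 3/8*h_S1 + 3/16*h_S2 + 1/16*h_S3 + 1/16*h_S4
  h_S3 = 1 + 5/8*h_S0 + 1/8*h_S1 + 1/16*h_S2 + 1/8*h_S3 + 1/16*h_S4
  h_S4 = 1 + 3/16*h_S0 + 1/16*h_S1 + 1/8*h_S2 + 3/16*h_S3 + 7/16*h_S4

Substituting h_S2 = 0 and rearranging gives the linear system (I - Q) h = 1:
  [15/16, -1/16, -1/8, -1/16] . (h_S0, h_S1, h_S3, h_S4) = 1
  [-5/16, 5/8, -1/16, -1/16] . (h_S0, h_S1, h_S3, h_S4) = 1
  [-5/8, -1/8, 7/8, -1/16] . (h_S0, h_S1, h_S3, h_S4) = 1
  [-3/16, -1/16, -3/16, 9/16] . (h_S0, h_S1, h_S3, h_S4) = 1

Solving yields:
  h_S0 = 480/241
  h_S1 = 800/241
  h_S3 = 800/241
  h_S4 = 944/241

Starting state is S4, so the expected hitting time is h_S4 = 944/241.

Answer: 944/241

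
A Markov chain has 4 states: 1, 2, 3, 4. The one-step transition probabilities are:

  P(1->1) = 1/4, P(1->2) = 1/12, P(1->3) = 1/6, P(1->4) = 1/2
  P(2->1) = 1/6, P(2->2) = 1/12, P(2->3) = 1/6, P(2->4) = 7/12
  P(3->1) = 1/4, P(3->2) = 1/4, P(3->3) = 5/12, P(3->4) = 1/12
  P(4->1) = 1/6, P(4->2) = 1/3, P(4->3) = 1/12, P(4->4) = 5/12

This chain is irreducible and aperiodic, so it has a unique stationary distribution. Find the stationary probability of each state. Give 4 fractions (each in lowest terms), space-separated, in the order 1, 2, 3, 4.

The stationary distribution satisfies pi = pi * P, i.e.:
  pi_1 = 1/4*pi_1 + 1/6*pi_2 + 1/4*pi_3 + 1/6*pi_4
  pi_2 = 1/12*pi_1 + 1/12*pi_2 + 1/4*pi_3 + 1/3*pi_4
  pi_3 = 1/6*pi_1 + 1/6*pi_2 + 5/12*pi_3 + 1/12*pi_4
  pi_4 = 1/2*pi_1 + 7/12*pi_2 + 1/12*pi_3 + 5/12*pi_4
with normalization: pi_1 + pi_2 + pi_3 + pi_4 = 1.

Using the first 3 balance equations plus normalization, the linear system A*pi = b is:
  [-3/4, 1/6, 1/4, 1/6] . pi = 0
  [1/12, -11/12, 1/4, 1/3] . pi = 0
  [1/6, 1/6, -7/12, 1/12] . pi = 0
  [1, 1, 1, 1] . pi = 1

Solving yields:
  pi_1 = 261/1319
  pi_2 = 284/1319
  pi_3 = 233/1319
  pi_4 = 541/1319

Verification (pi * P):
  261/1319*1/4 + 284/1319*1/6 + 233/1319*1/4 + 541/1319*1/6 = 261/1319 = pi_1  (ok)
  261/1319*1/12 + 284/1319*1/12 + 233/1319*1/4 + 541/1319*1/3 = 284/1319 = pi_2  (ok)
  261/1319*1/6 + 284/1319*1/6 + 233/1319*5/12 + 541/1319*1/12 = 233/1319 = pi_3  (ok)
  261/1319*1/2 + 284/1319*7/12 + 233/1319*1/12 + 541/1319*5/12 = 541/1319 = pi_4  (ok)

Answer: 261/1319 284/1319 233/1319 541/1319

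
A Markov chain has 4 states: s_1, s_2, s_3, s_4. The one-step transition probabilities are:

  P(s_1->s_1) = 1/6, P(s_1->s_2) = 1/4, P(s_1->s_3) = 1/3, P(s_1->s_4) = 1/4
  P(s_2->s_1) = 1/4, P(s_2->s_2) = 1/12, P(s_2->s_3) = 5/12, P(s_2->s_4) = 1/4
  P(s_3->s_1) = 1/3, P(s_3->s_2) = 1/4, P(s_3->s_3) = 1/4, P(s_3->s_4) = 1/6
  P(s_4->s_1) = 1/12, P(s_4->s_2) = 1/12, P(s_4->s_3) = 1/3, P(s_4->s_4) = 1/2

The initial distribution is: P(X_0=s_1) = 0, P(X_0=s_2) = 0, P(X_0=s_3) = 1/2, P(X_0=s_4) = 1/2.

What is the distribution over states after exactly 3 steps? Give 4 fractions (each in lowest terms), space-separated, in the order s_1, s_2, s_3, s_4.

Answer: 721/3456 295/1728 41/128 173/576

Derivation:
Propagating the distribution step by step (d_{t+1} = d_t * P):
d_0 = (s_1=0, s_2=0, s_3=1/2, s_4=1/2)
  d_1[s_1] = 0*1/6 + 0*1/4 + 1/2*1/3 + 1/2*1/12 = 5/24
  d_1[s_2] = 0*1/4 + 0*1/12 + 1/2*1/4 + 1/2*1/12 = 1/6
  d_1[s_3] = 0*1/3 + 0*5/12 + 1/2*1/4 + 1/2*1/3 = 7/24
  d_1[s_4] = 0*1/4 + 0*1/4 + 1/2*1/6 + 1/2*1/2 = 1/3
d_1 = (s_1=5/24, s_2=1/6, s_3=7/24, s_4=1/3)
  d_2[s_1] = 5/24*1/6 + 1/6*1/4 + 7/24*1/3 + 1/3*1/12 = 29/144
  d_2[s_2] = 5/24*1/4 + 1/6*1/12 + 7/24*1/4 + 1/3*1/12 = 1/6
  d_2[s_3] = 5/24*1/3 + 1/6*5/12 + 7/24*1/4 + 1/3*1/3 = 31/96
  d_2[s_4] = 5/24*1/4 + 1/6*1/4 + 7/24*1/6 + 1/3*1/2 = 89/288
d_2 = (s_1=29/144, s_2=1/6, s_3=31/96, s_4=89/288)
  d_3[s_1] = 29/144*1/6 + 1/6*1/4 + 31/96*1/3 + 89/288*1/12 = 721/3456
  d_3[s_2] = 29/144*1/4 + 1/6*1/12 + 31/96*1/4 + 89/288*1/12 = 295/1728
  d_3[s_3] = 29/144*1/3 + 1/6*5/12 + 31/96*1/4 + 89/288*1/3 = 41/128
  d_3[s_4] = 29/144*1/4 + 1/6*1/4 + 31/96*1/6 + 89/288*1/2 = 173/576
d_3 = (s_1=721/3456, s_2=295/1728, s_3=41/128, s_4=173/576)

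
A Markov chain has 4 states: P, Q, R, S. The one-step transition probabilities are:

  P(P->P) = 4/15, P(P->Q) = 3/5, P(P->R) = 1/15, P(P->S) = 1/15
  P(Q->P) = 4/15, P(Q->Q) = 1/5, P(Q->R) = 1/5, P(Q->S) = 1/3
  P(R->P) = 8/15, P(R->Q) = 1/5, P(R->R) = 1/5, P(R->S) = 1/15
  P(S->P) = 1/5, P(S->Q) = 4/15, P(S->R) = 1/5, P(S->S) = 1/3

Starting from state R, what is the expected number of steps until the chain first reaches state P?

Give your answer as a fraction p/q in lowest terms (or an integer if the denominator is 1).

Let h_i = expected steps to first reach P from state i.
Boundary: h_P = 0.
First-step equations for the other states:
  h_Q = 1 + 4/15*h_P + 1/5*h_Q + 1/5*h_R + 1/3*h_S
  h_R = 1 + 8/15*h_P + 1/5*h_Q + 1/5*h_R + 1/15*h_S
  h_S = 1 + 1/5*h_P + 4/15*h_Q + 1/5*h_R + 1/3*h_S

Substituting h_P = 0 and rearranging gives the linear system (I - Q) h = 1:
  [4/5, -1/5, -1/3] . (h_Q, h_R, h_S) = 1
  [-1/5, 4/5, -1/15] . (h_Q, h_R, h_S) = 1
  [-4/15, -1/5, 2/3] . (h_Q, h_R, h_S) = 1

Solving yields:
  h_Q = 375/113
  h_R = 805/339
  h_S = 400/113

Starting state is R, so the expected hitting time is h_R = 805/339.

Answer: 805/339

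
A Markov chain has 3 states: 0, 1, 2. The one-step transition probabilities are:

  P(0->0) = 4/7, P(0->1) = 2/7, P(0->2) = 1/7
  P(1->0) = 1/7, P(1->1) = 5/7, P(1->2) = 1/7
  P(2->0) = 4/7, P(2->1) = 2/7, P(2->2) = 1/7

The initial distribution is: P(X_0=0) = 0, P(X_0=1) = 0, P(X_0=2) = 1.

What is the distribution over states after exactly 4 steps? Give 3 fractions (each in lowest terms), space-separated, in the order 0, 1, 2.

Answer: 898/2401 1160/2401 1/7

Derivation:
Propagating the distribution step by step (d_{t+1} = d_t * P):
d_0 = (0=0, 1=0, 2=1)
  d_1[0] = 0*4/7 + 0*1/7 + 1*4/7 = 4/7
  d_1[1] = 0*2/7 + 0*5/7 + 1*2/7 = 2/7
  d_1[2] = 0*1/7 + 0*1/7 + 1*1/7 = 1/7
d_1 = (0=4/7, 1=2/7, 2=1/7)
  d_2[0] = 4/7*4/7 + 2/7*1/7 + 1/7*4/7 = 22/49
  d_2[1] = 4/7*2/7 + 2/7*5/7 + 1/7*2/7 = 20/49
  d_2[2] = 4/7*1/7 + 2/7*1/7 + 1/7*1/7 = 1/7
d_2 = (0=22/49, 1=20/49, 2=1/7)
  d_3[0] = 22/49*4/7 + 20/49*1/7 + 1/7*4/7 = 136/343
  d_3[1] = 22/49*2/7 + 20/49*5/7 + 1/7*2/7 = 158/343
  d_3[2] = 22/49*1/7 + 20/49*1/7 + 1/7*1/7 = 1/7
d_3 = (0=136/343, 1=158/343, 2=1/7)
  d_4[0] = 136/343*4/7 + 158/343*1/7 + 1/7*4/7 = 898/2401
  d_4[1] = 136/343*2/7 + 158/343*5/7 + 1/7*2/7 = 1160/2401
  d_4[2] = 136/343*1/7 + 158/343*1/7 + 1/7*1/7 = 1/7
d_4 = (0=898/2401, 1=1160/2401, 2=1/7)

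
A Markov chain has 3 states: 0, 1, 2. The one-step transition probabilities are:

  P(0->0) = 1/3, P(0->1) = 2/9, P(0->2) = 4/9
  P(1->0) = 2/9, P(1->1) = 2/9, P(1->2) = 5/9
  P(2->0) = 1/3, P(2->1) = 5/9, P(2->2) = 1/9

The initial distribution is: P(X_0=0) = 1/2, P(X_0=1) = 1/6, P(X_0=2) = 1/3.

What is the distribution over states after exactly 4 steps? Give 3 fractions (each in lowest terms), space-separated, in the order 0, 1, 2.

Propagating the distribution step by step (d_{t+1} = d_t * P):
d_0 = (0=1/2, 1=1/6, 2=1/3)
  d_1[0] = 1/2*1/3 + 1/6*2/9 + 1/3*1/3 = 17/54
  d_1[1] = 1/2*2/9 + 1/6*2/9 + 1/3*5/9 = 1/3
  d_1[2] = 1/2*4/9 + 1/6*5/9 + 1/3*1/9 = 19/54
d_1 = (0=17/54, 1=1/3, 2=19/54)
  d_2[0] = 17/54*1/3 + 1/3*2/9 + 19/54*1/3 = 8/27
  d_2[1] = 17/54*2/9 + 1/3*2/9 + 19/54*5/9 = 55/162
  d_2[2] = 17/54*4/9 + 1/3*5/9 + 19/54*1/9 = 59/162
d_2 = (0=8/27, 1=55/162, 2=59/162)
  d_3[0] = 8/27*1/3 + 55/162*2/9 + 59/162*1/3 = 431/1458
  d_3[1] = 8/27*2/9 + 55/162*2/9 + 59/162*5/9 = 167/486
  d_3[2] = 8/27*4/9 + 55/162*5/9 + 59/162*1/9 = 263/729
d_3 = (0=431/1458, 1=167/486, 2=263/729)
  d_4[0] = 431/1458*1/3 + 167/486*2/9 + 263/729*1/3 = 1291/4374
  d_4[1] = 431/1458*2/9 + 167/486*2/9 + 263/729*5/9 = 749/2187
  d_4[2] = 431/1458*4/9 + 167/486*5/9 + 263/729*1/9 = 1585/4374
d_4 = (0=1291/4374, 1=749/2187, 2=1585/4374)

Answer: 1291/4374 749/2187 1585/4374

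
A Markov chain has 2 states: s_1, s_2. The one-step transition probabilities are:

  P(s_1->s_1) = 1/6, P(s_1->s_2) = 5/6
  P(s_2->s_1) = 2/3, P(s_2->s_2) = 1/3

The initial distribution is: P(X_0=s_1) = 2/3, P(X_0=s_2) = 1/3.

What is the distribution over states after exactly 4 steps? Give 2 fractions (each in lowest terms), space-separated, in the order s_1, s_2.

Answer: 11/24 13/24

Derivation:
Propagating the distribution step by step (d_{t+1} = d_t * P):
d_0 = (s_1=2/3, s_2=1/3)
  d_1[s_1] = 2/3*1/6 + 1/3*2/3 = 1/3
  d_1[s_2] = 2/3*5/6 + 1/3*1/3 = 2/3
d_1 = (s_1=1/3, s_2=2/3)
  d_2[s_1] = 1/3*1/6 + 2/3*2/3 = 1/2
  d_2[s_2] = 1/3*5/6 + 2/3*1/3 = 1/2
d_2 = (s_1=1/2, s_2=1/2)
  d_3[s_1] = 1/2*1/6 + 1/2*2/3 = 5/12
  d_3[s_2] = 1/2*5/6 + 1/2*1/3 = 7/12
d_3 = (s_1=5/12, s_2=7/12)
  d_4[s_1] = 5/12*1/6 + 7/12*2/3 = 11/24
  d_4[s_2] = 5/12*5/6 + 7/12*1/3 = 13/24
d_4 = (s_1=11/24, s_2=13/24)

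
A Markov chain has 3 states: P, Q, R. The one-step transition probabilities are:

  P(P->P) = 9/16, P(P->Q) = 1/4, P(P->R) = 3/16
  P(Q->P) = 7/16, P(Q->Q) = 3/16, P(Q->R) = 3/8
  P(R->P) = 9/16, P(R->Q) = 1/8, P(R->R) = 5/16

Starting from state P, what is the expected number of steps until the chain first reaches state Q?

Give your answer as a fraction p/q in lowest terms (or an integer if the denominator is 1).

Answer: 112/25

Derivation:
Let h_i = expected steps to first reach Q from state i.
Boundary: h_Q = 0.
First-step equations for the other states:
  h_P = 1 + 9/16*h_P + 1/4*h_Q + 3/16*h_R
  h_R = 1 + 9/16*h_P + 1/8*h_Q + 5/16*h_R

Substituting h_Q = 0 and rearranging gives the linear system (I - Q) h = 1:
  [7/16, -3/16] . (h_P, h_R) = 1
  [-9/16, 11/16] . (h_P, h_R) = 1

Solving yields:
  h_P = 112/25
  h_R = 128/25

Starting state is P, so the expected hitting time is h_P = 112/25.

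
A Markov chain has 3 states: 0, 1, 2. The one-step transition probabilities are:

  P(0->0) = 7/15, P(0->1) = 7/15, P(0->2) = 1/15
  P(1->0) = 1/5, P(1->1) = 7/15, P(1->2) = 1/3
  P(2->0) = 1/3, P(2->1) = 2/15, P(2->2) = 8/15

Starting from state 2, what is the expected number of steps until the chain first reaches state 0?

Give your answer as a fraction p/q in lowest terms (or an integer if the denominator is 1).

Answer: 75/23

Derivation:
Let h_i = expected steps to first reach 0 from state i.
Boundary: h_0 = 0.
First-step equations for the other states:
  h_1 = 1 + 1/5*h_0 + 7/15*h_1 + 1/3*h_2
  h_2 = 1 + 1/3*h_0 + 2/15*h_1 + 8/15*h_2

Substituting h_0 = 0 and rearranging gives the linear system (I - Q) h = 1:
  [8/15, -1/3] . (h_1, h_2) = 1
  [-2/15, 7/15] . (h_1, h_2) = 1

Solving yields:
  h_1 = 90/23
  h_2 = 75/23

Starting state is 2, so the expected hitting time is h_2 = 75/23.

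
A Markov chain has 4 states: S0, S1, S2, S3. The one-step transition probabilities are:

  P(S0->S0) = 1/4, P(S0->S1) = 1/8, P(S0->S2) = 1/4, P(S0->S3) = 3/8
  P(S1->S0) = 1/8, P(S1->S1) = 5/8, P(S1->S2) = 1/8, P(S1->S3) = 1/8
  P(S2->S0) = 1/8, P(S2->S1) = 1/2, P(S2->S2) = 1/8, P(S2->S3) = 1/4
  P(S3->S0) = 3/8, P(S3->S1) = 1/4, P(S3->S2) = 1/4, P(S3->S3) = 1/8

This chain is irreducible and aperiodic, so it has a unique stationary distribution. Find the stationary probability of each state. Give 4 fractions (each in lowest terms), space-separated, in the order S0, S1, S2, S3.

The stationary distribution satisfies pi = pi * P, i.e.:
  pi_S0 = 1/4*pi_S0 + 1/8*pi_S1 + 1/8*pi_S2 + 3/8*pi_S3
  pi_S1 = 1/8*pi_S0 + 5/8*pi_S1 + 1/2*pi_S2 + 1/4*pi_S3
  pi_S2 = 1/4*pi_S0 + 1/8*pi_S1 + 1/8*pi_S2 + 1/4*pi_S3
  pi_S3 = 3/8*pi_S0 + 1/8*pi_S1 + 1/4*pi_S2 + 1/8*pi_S3
with normalization: pi_S0 + pi_S1 + pi_S2 + pi_S3 = 1.

Using the first 3 balance equations plus normalization, the linear system A*pi = b is:
  [-3/4, 1/8, 1/8, 3/8] . pi = 0
  [1/8, -3/8, 1/2, 1/4] . pi = 0
  [1/4, 1/8, -7/8, 1/4] . pi = 0
  [1, 1, 1, 1] . pi = 1

Solving yields:
  pi_S0 = 81/407
  pi_S1 = 175/407
  pi_S2 = 71/407
  pi_S3 = 80/407

Verification (pi * P):
  81/407*1/4 + 175/407*1/8 + 71/407*1/8 + 80/407*3/8 = 81/407 = pi_S0  (ok)
  81/407*1/8 + 175/407*5/8 + 71/407*1/2 + 80/407*1/4 = 175/407 = pi_S1  (ok)
  81/407*1/4 + 175/407*1/8 + 71/407*1/8 + 80/407*1/4 = 71/407 = pi_S2  (ok)
  81/407*3/8 + 175/407*1/8 + 71/407*1/4 + 80/407*1/8 = 80/407 = pi_S3  (ok)

Answer: 81/407 175/407 71/407 80/407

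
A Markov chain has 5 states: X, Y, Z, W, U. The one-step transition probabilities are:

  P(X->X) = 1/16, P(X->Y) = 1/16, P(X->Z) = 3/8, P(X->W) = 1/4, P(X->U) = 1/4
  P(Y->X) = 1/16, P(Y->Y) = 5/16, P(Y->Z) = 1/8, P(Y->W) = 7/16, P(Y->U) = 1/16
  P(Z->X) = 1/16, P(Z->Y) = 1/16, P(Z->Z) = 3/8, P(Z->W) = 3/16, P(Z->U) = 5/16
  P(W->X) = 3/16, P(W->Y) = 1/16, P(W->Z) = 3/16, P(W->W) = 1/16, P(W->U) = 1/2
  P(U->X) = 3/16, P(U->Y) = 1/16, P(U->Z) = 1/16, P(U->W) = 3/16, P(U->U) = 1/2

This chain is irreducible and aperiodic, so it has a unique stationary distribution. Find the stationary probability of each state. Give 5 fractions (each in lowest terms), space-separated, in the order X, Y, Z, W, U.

The stationary distribution satisfies pi = pi * P, i.e.:
  pi_X = 1/16*pi_X + 1/16*pi_Y + 1/16*pi_Z + 3/16*pi_W + 3/16*pi_U
  pi_Y = 1/16*pi_X + 5/16*pi_Y + 1/16*pi_Z + 1/16*pi_W + 1/16*pi_U
  pi_Z = 3/8*pi_X + 1/8*pi_Y + 3/8*pi_Z + 3/16*pi_W + 1/16*pi_U
  pi_W = 1/4*pi_X + 7/16*pi_Y + 3/16*pi_Z + 1/16*pi_W + 3/16*pi_U
  pi_U = 1/4*pi_X + 1/16*pi_Y + 5/16*pi_Z + 1/2*pi_W + 1/2*pi_U
with normalization: pi_X + pi_Y + pi_Z + pi_W + pi_U = 1.

Using the first 4 balance equations plus normalization, the linear system A*pi = b is:
  [-15/16, 1/16, 1/16, 3/16, 3/16] . pi = 0
  [1/16, -11/16, 1/16, 1/16, 1/16] . pi = 0
  [3/8, 1/8, -5/8, 3/16, 1/16] . pi = 0
  [1/4, 7/16, 3/16, -15/16, 3/16] . pi = 0
  [1, 1, 1, 1, 1] . pi = 1

Solving yields:
  pi_X = 763/5622
  pi_Y = 1/12
  pi_Z = 2195/11244
  pi_W = 2167/11244
  pi_U = 1473/3748

Verification (pi * P):
  763/5622*1/16 + 1/12*1/16 + 2195/11244*1/16 + 2167/11244*3/16 + 1473/3748*3/16 = 763/5622 = pi_X  (ok)
  763/5622*1/16 + 1/12*5/16 + 2195/11244*1/16 + 2167/11244*1/16 + 1473/3748*1/16 = 1/12 = pi_Y  (ok)
  763/5622*3/8 + 1/12*1/8 + 2195/11244*3/8 + 2167/11244*3/16 + 1473/3748*1/16 = 2195/11244 = pi_Z  (ok)
  763/5622*1/4 + 1/12*7/16 + 2195/11244*3/16 + 2167/11244*1/16 + 1473/3748*3/16 = 2167/11244 = pi_W  (ok)
  763/5622*1/4 + 1/12*1/16 + 2195/11244*5/16 + 2167/11244*1/2 + 1473/3748*1/2 = 1473/3748 = pi_U  (ok)

Answer: 763/5622 1/12 2195/11244 2167/11244 1473/3748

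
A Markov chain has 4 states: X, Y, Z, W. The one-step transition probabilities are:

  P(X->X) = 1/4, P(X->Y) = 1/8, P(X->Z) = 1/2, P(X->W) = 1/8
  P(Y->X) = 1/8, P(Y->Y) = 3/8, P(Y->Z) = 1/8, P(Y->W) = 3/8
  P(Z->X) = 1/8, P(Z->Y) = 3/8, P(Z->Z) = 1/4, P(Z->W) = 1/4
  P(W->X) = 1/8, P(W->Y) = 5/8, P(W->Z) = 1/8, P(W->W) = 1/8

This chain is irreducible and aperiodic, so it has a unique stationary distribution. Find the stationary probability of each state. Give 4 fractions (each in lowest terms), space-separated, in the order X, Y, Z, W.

The stationary distribution satisfies pi = pi * P, i.e.:
  pi_X = 1/4*pi_X + 1/8*pi_Y + 1/8*pi_Z + 1/8*pi_W
  pi_Y = 1/8*pi_X + 3/8*pi_Y + 3/8*pi_Z + 5/8*pi_W
  pi_Z = 1/2*pi_X + 1/8*pi_Y + 1/4*pi_Z + 1/8*pi_W
  pi_W = 1/8*pi_X + 3/8*pi_Y + 1/4*pi_Z + 1/8*pi_W
with normalization: pi_X + pi_Y + pi_Z + pi_W = 1.

Using the first 3 balance equations plus normalization, the linear system A*pi = b is:
  [-3/4, 1/8, 1/8, 1/8] . pi = 0
  [1/8, -5/8, 3/8, 5/8] . pi = 0
  [1/2, 1/8, -3/4, 1/8] . pi = 0
  [1, 1, 1, 1] . pi = 1

Solving yields:
  pi_X = 1/7
  pi_Y = 197/490
  pi_Z = 10/49
  pi_W = 123/490

Verification (pi * P):
  1/7*1/4 + 197/490*1/8 + 10/49*1/8 + 123/490*1/8 = 1/7 = pi_X  (ok)
  1/7*1/8 + 197/490*3/8 + 10/49*3/8 + 123/490*5/8 = 197/490 = pi_Y  (ok)
  1/7*1/2 + 197/490*1/8 + 10/49*1/4 + 123/490*1/8 = 10/49 = pi_Z  (ok)
  1/7*1/8 + 197/490*3/8 + 10/49*1/4 + 123/490*1/8 = 123/490 = pi_W  (ok)

Answer: 1/7 197/490 10/49 123/490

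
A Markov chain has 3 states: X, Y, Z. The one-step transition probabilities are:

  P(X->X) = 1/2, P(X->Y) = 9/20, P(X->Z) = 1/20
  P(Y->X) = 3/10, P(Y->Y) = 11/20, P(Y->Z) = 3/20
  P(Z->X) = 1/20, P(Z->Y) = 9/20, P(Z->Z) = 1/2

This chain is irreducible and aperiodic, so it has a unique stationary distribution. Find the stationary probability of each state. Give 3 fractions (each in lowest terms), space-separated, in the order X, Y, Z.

The stationary distribution satisfies pi = pi * P, i.e.:
  pi_X = 1/2*pi_X + 3/10*pi_Y + 1/20*pi_Z
  pi_Y = 9/20*pi_X + 11/20*pi_Y + 9/20*pi_Z
  pi_Z = 1/20*pi_X + 3/20*pi_Y + 1/2*pi_Z
with normalization: pi_X + pi_Y + pi_Z = 1.

Using the first 2 balance equations plus normalization, the linear system A*pi = b is:
  [-1/2, 3/10, 1/20] . pi = 0
  [9/20, -9/20, 9/20] . pi = 0
  [1, 1, 1] . pi = 1

Solving yields:
  pi_X = 7/22
  pi_Y = 1/2
  pi_Z = 2/11

Verification (pi * P):
  7/22*1/2 + 1/2*3/10 + 2/11*1/20 = 7/22 = pi_X  (ok)
  7/22*9/20 + 1/2*11/20 + 2/11*9/20 = 1/2 = pi_Y  (ok)
  7/22*1/20 + 1/2*3/20 + 2/11*1/2 = 2/11 = pi_Z  (ok)

Answer: 7/22 1/2 2/11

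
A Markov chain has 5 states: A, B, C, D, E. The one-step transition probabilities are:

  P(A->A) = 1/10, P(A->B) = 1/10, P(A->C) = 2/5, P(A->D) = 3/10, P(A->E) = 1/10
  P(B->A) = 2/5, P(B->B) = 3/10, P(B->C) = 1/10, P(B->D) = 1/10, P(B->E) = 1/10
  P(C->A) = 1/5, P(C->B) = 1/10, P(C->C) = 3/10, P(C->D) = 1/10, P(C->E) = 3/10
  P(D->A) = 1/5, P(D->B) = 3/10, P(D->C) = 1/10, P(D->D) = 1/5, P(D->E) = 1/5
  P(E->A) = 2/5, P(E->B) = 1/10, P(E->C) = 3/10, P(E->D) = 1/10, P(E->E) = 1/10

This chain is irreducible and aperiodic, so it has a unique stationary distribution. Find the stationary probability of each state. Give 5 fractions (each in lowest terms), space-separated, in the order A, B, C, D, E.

Answer: 197/812 135/812 419/1624 67/406 39/232

Derivation:
The stationary distribution satisfies pi = pi * P, i.e.:
  pi_A = 1/10*pi_A + 2/5*pi_B + 1/5*pi_C + 1/5*pi_D + 2/5*pi_E
  pi_B = 1/10*pi_A + 3/10*pi_B + 1/10*pi_C + 3/10*pi_D + 1/10*pi_E
  pi_C = 2/5*pi_A + 1/10*pi_B + 3/10*pi_C + 1/10*pi_D + 3/10*pi_E
  pi_D = 3/10*pi_A + 1/10*pi_B + 1/10*pi_C + 1/5*pi_D + 1/10*pi_E
  pi_E = 1/10*pi_A + 1/10*pi_B + 3/10*pi_C + 1/5*pi_D + 1/10*pi_E
with normalization: pi_A + pi_B + pi_C + pi_D + pi_E = 1.

Using the first 4 balance equations plus normalization, the linear system A*pi = b is:
  [-9/10, 2/5, 1/5, 1/5, 2/5] . pi = 0
  [1/10, -7/10, 1/10, 3/10, 1/10] . pi = 0
  [2/5, 1/10, -7/10, 1/10, 3/10] . pi = 0
  [3/10, 1/10, 1/10, -4/5, 1/10] . pi = 0
  [1, 1, 1, 1, 1] . pi = 1

Solving yields:
  pi_A = 197/812
  pi_B = 135/812
  pi_C = 419/1624
  pi_D = 67/406
  pi_E = 39/232

Verification (pi * P):
  197/812*1/10 + 135/812*2/5 + 419/1624*1/5 + 67/406*1/5 + 39/232*2/5 = 197/812 = pi_A  (ok)
  197/812*1/10 + 135/812*3/10 + 419/1624*1/10 + 67/406*3/10 + 39/232*1/10 = 135/812 = pi_B  (ok)
  197/812*2/5 + 135/812*1/10 + 419/1624*3/10 + 67/406*1/10 + 39/232*3/10 = 419/1624 = pi_C  (ok)
  197/812*3/10 + 135/812*1/10 + 419/1624*1/10 + 67/406*1/5 + 39/232*1/10 = 67/406 = pi_D  (ok)
  197/812*1/10 + 135/812*1/10 + 419/1624*3/10 + 67/406*1/5 + 39/232*1/10 = 39/232 = pi_E  (ok)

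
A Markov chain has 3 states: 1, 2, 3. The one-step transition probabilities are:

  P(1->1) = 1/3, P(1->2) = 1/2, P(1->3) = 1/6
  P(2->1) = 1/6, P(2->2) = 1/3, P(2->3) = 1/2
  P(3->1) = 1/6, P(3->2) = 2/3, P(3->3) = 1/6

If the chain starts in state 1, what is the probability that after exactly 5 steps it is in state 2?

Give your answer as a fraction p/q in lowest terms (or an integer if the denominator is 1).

Computing P^5 by repeated multiplication:
P^1 =
  1: [1/3, 1/2, 1/6]
  2: [1/6, 1/3, 1/2]
  3: [1/6, 2/3, 1/6]
P^2 =
  1: [2/9, 4/9, 1/3]
  2: [7/36, 19/36, 5/18]
  3: [7/36, 5/12, 7/18]
P^3 =
  1: [11/54, 13/27, 17/54]
  2: [43/216, 11/24, 37/108]
  3: [43/216, 107/216, 11/36]
P^4 =
  1: [65/324, 17/36, 53/162]
  2: [259/1296, 623/1296, 23/72]
  3: [259/1296, 607/1296, 215/648]
P^5 =
  1: [389/1944, 925/1944, 35/108]
  2: [1555/7776, 3679/7776, 1271/3888]
  3: [1555/7776, 1237/2592, 1255/3888]

(P^5)[1 -> 2] = 925/1944

Answer: 925/1944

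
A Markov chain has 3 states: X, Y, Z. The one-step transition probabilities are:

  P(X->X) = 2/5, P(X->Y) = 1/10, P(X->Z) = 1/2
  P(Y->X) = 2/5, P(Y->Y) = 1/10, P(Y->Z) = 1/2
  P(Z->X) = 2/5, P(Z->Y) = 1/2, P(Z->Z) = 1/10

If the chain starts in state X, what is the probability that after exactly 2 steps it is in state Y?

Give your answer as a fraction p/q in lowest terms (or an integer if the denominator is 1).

Computing P^2 by repeated multiplication:
P^1 =
  X: [2/5, 1/10, 1/2]
  Y: [2/5, 1/10, 1/2]
  Z: [2/5, 1/2, 1/10]
P^2 =
  X: [2/5, 3/10, 3/10]
  Y: [2/5, 3/10, 3/10]
  Z: [2/5, 7/50, 23/50]

(P^2)[X -> Y] = 3/10

Answer: 3/10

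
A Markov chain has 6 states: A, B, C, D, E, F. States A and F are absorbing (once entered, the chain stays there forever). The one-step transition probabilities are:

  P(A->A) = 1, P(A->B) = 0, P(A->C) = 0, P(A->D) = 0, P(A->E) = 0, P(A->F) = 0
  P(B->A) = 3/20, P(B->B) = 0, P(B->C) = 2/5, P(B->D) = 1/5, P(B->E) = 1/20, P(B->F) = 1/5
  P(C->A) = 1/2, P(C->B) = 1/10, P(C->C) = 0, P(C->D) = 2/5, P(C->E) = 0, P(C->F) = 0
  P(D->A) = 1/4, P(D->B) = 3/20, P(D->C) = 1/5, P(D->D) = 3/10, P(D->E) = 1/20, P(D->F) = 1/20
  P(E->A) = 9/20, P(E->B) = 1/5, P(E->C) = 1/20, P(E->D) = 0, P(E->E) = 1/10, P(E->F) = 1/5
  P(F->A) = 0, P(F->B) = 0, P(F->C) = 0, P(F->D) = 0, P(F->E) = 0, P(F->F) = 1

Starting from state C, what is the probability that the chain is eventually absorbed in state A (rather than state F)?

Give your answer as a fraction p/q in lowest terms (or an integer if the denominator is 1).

Let a_i = P(absorbed in A | start in state i).
Boundary conditions: a_A = 1, a_F = 0.
For each transient state i, a_i = sum_j P(i->j) * a_j:
  a_B = 3/20*a_A + 0*a_B + 2/5*a_C + 1/5*a_D + 1/20*a_E + 1/5*a_F
  a_C = 1/2*a_A + 1/10*a_B + 0*a_C + 2/5*a_D + 0*a_E + 0*a_F
  a_D = 1/4*a_A + 3/20*a_B + 1/5*a_C + 3/10*a_D + 1/20*a_E + 1/20*a_F
  a_E = 9/20*a_A + 1/5*a_B + 1/20*a_C + 0*a_D + 1/10*a_E + 1/5*a_F

Substituting a_A = 1 and a_F = 0, rearrange to (I - Q) a = r where r[i] = P(i -> A):
  [1, -2/5, -1/5, -1/20] . (a_B, a_C, a_D, a_E) = 3/20
  [-1/10, 1, -2/5, 0] . (a_B, a_C, a_D, a_E) = 1/2
  [-3/20, -1/5, 7/10, -1/20] . (a_B, a_C, a_D, a_E) = 1/4
  [-1/5, -1/20, 0, 9/10] . (a_B, a_C, a_D, a_E) = 9/20

Solving yields:
  a_B = 13279/18777
  a_C = 1531/1707
  a_D = 30623/37554
  a_E = 4425/6259

Starting state is C, so the absorption probability is a_C = 1531/1707.

Answer: 1531/1707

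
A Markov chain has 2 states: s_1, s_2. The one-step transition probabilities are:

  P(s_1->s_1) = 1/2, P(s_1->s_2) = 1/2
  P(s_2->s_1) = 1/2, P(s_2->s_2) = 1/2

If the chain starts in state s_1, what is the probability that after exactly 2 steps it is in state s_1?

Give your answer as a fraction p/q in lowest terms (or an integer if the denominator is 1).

Answer: 1/2

Derivation:
Computing P^2 by repeated multiplication:
P^1 =
  s_1: [1/2, 1/2]
  s_2: [1/2, 1/2]
P^2 =
  s_1: [1/2, 1/2]
  s_2: [1/2, 1/2]

(P^2)[s_1 -> s_1] = 1/2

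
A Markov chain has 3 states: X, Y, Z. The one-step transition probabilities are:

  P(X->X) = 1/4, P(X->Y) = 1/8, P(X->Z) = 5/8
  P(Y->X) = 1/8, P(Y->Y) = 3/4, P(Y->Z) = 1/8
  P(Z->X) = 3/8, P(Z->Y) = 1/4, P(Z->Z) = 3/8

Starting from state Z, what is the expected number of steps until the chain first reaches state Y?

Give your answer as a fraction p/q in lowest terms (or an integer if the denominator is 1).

Let h_i = expected steps to first reach Y from state i.
Boundary: h_Y = 0.
First-step equations for the other states:
  h_X = 1 + 1/4*h_X + 1/8*h_Y + 5/8*h_Z
  h_Z = 1 + 3/8*h_X + 1/4*h_Y + 3/8*h_Z

Substituting h_Y = 0 and rearranging gives the linear system (I - Q) h = 1:
  [3/4, -5/8] . (h_X, h_Z) = 1
  [-3/8, 5/8] . (h_X, h_Z) = 1

Solving yields:
  h_X = 16/3
  h_Z = 24/5

Starting state is Z, so the expected hitting time is h_Z = 24/5.

Answer: 24/5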